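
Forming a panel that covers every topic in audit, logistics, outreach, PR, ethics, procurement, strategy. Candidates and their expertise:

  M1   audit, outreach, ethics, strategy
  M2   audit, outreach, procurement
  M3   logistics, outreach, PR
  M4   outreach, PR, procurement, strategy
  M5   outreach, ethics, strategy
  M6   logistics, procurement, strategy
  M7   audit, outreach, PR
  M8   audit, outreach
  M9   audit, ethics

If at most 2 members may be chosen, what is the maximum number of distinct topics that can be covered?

6

Choosing M1, M3 covers {audit, logistics, outreach, PR, ethics, strategy} — 6 topics.
No choice of 2 members does better; here procurement is left uncovered.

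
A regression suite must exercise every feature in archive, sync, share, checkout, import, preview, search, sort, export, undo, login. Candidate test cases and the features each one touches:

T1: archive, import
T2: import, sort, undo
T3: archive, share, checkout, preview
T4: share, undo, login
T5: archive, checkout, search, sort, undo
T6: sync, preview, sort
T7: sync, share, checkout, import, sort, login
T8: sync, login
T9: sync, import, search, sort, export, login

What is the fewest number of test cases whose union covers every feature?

T2, T3, T9 together cover {archive, sync, share, checkout, import, preview, search, sort, export, undo, login} — every feature.
No 2 of the 9 test cases cover everything (all 36 pairs fall short), so 3 is minimum.

3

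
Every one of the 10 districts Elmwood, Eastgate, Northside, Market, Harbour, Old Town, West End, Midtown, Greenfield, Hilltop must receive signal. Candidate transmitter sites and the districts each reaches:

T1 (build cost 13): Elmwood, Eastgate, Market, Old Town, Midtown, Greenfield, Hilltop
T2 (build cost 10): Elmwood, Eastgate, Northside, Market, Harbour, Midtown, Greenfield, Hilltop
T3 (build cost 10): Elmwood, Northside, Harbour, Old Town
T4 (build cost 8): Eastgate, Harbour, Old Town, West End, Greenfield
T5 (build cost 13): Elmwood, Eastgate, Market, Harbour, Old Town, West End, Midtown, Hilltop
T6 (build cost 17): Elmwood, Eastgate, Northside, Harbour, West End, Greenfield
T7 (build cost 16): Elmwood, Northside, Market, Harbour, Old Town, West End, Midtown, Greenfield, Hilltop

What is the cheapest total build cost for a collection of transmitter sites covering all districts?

18

T2, T4 cover every district at build cost 10 + 8 = 18.
Any cover uses at least 2 transmitter sites; among all covering selections none totals below 18.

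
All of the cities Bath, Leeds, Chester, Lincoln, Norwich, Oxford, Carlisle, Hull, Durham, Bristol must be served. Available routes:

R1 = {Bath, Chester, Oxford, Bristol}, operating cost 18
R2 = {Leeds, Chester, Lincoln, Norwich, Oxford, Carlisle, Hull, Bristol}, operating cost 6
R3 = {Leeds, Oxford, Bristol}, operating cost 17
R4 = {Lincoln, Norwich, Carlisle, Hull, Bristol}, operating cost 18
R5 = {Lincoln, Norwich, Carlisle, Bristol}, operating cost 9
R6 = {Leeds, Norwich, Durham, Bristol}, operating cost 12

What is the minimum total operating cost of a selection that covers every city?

R1, R2, R6 cover every city at operating cost 18 + 6 + 12 = 36.
Any cover uses at least 3 routes; among all covering selections none totals below 36.

36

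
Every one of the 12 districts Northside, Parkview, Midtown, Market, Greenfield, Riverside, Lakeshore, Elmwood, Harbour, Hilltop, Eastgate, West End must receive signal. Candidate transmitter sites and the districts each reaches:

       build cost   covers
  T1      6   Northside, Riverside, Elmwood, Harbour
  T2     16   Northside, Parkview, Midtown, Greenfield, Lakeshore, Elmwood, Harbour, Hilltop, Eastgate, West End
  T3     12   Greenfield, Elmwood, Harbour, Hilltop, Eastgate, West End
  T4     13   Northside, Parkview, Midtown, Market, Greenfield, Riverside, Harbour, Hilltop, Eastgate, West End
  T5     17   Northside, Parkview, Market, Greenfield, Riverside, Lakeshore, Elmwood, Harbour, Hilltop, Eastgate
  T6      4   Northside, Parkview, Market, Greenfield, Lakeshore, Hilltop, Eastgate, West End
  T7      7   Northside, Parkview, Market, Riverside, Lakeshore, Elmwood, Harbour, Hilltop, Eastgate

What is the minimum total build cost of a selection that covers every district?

20

T4, T7 cover every district at build cost 13 + 7 = 20.
Any cover uses at least 2 transmitter sites; among all covering selections none totals below 20.
Greedy by coverage-per-build cost would pick T6, T1, T4 for 23 — worse than the optimum 20.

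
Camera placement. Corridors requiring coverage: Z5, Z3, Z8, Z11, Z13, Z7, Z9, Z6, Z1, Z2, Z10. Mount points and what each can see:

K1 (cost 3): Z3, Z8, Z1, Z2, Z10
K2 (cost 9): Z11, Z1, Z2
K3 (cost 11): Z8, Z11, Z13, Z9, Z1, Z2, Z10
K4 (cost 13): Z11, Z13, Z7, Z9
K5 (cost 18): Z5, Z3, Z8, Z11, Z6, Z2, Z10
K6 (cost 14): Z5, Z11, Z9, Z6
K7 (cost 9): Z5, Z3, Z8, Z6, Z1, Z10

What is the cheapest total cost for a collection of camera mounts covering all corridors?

25

K1, K4, K7 cover every corridor at cost 3 + 13 + 9 = 25.
Any cover uses at least 3 camera mounts; among all covering selections none totals below 25.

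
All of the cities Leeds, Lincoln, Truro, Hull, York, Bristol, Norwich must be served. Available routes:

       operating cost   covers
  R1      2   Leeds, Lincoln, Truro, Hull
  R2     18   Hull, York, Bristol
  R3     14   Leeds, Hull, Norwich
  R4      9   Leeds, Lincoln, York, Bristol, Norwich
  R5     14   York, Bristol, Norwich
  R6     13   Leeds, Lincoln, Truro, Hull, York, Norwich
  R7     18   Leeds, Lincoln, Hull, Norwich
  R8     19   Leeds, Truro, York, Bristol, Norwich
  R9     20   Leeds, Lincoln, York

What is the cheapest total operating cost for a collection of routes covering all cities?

R1, R4 cover every city at operating cost 2 + 9 = 11.
Any cover uses at least 2 routes; among all covering selections none totals below 11.

11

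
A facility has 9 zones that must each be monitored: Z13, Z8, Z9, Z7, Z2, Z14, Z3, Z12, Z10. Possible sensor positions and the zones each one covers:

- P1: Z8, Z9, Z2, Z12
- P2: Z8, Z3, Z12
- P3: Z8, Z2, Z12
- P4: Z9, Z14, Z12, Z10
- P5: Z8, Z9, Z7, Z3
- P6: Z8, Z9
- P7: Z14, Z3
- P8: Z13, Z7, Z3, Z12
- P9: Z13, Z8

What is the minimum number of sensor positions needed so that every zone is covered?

3

P1, P4, P8 together cover {Z13, Z8, Z9, Z7, Z2, Z14, Z3, Z12, Z10} — every zone.
No 2 of the 9 sensor positions cover everything (all 36 pairs fall short), so 3 is minimum.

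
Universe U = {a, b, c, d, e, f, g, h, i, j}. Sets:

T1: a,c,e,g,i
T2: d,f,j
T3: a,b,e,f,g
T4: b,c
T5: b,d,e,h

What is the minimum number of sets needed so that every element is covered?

T1, T2, T5 together cover {a, b, c, d, e, f, g, h, i, j} — every element.
No 2 of the 5 sets cover everything (all 10 pairs fall short), so 3 is minimum.

3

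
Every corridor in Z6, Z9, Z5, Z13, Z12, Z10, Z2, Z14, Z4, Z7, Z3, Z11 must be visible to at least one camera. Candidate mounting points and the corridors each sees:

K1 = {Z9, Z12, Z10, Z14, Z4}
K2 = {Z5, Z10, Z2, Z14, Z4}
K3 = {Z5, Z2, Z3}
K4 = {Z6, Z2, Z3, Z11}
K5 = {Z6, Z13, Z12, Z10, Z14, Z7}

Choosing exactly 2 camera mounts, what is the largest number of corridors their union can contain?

9

Choosing K1, K4 covers {Z6, Z9, Z12, Z10, Z2, Z14, Z4, Z3, Z11} — 9 corridors.
No choice of 2 camera mounts does better; here Z5, Z13, Z7 are left uncovered.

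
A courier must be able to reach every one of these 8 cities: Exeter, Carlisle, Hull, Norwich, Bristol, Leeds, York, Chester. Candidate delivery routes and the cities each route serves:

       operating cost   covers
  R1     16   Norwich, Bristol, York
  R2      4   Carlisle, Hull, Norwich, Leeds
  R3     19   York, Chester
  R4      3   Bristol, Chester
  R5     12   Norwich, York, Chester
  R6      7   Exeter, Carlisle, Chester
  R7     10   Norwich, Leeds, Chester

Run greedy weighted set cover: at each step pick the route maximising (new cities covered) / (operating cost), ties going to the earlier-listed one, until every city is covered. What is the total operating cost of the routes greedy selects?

Pick 1: R2 adds 4 new (Carlisle, Hull, Norwich, Leeds) at operating cost 4 (ratio 4/4).
Pick 2: R4 adds 2 new (Bristol, Chester) at operating cost 3 (ratio 2/3).
Pick 3: R6 adds 1 new (Exeter) at operating cost 7 (ratio 1/7).
Pick 4: R5 adds 1 new (York) at operating cost 12 (ratio 1/12).
Greedy total operating cost: 4 + 3 + 7 + 12 = 26.

26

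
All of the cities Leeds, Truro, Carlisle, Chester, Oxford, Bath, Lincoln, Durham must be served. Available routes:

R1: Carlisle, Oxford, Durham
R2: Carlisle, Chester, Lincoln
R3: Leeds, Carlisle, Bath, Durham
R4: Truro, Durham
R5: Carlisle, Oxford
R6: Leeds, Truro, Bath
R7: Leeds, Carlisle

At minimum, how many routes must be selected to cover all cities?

R1, R2, R6 together cover {Leeds, Truro, Carlisle, Chester, Oxford, Bath, Lincoln, Durham} — every city.
No 2 of the 7 routes cover everything (all 21 pairs fall short), so 3 is minimum.
Greedy (largest uncovered first) would take R3, R2, R1, R4 — 4 routes — but 3 suffice.

3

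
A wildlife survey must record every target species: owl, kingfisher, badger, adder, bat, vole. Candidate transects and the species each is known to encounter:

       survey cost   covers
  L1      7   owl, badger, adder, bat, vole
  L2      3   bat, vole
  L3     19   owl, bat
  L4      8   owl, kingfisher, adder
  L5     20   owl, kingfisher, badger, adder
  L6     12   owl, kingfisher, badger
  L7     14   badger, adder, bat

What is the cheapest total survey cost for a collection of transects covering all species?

L1, L4 cover every species at survey cost 7 + 8 = 15.
Any cover uses at least 2 transects; among all covering selections none totals below 15.

15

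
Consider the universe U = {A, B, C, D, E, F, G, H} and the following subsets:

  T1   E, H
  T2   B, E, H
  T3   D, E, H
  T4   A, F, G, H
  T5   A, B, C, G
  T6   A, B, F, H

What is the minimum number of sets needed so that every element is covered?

3

T3, T4, T5 together cover {A, B, C, D, E, F, G, H} — every element.
No 2 of the 6 sets cover everything (all 15 pairs fall short), so 3 is minimum.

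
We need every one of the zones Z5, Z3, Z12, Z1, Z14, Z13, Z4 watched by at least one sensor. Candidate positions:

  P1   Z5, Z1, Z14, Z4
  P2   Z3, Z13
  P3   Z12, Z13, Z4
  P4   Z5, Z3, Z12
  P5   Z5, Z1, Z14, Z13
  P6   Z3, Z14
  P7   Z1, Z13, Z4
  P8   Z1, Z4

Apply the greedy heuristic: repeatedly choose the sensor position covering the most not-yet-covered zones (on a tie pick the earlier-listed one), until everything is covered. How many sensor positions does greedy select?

3

Pick 1: P1 covers 4 new zones (Z5, Z1, Z14, Z4).
Pick 2: P2 covers 2 new zones (Z3, Z13).
Pick 3: P3 covers 1 new zones (Z12).
Greedy uses 3 sensor positions.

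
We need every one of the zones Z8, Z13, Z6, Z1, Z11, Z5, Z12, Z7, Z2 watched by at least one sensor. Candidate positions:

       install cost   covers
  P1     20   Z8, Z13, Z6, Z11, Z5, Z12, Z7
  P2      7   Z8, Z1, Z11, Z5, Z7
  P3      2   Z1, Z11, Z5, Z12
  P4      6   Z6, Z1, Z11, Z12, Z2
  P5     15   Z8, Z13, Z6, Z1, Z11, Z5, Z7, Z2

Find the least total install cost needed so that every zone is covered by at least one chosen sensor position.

P3, P5 cover every zone at install cost 2 + 15 = 17.
Any cover uses at least 2 sensor positions; among all covering selections none totals below 17.

17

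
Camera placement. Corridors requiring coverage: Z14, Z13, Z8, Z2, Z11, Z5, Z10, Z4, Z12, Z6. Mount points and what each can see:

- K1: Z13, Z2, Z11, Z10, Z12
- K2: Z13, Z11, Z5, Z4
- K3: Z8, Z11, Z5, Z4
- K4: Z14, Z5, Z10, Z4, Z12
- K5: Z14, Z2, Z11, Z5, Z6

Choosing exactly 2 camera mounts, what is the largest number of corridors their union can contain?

8

Choosing K1, K3 covers {Z13, Z8, Z2, Z11, Z5, Z10, Z4, Z12} — 8 corridors.
No choice of 2 camera mounts does better; here Z14, Z6 are left uncovered.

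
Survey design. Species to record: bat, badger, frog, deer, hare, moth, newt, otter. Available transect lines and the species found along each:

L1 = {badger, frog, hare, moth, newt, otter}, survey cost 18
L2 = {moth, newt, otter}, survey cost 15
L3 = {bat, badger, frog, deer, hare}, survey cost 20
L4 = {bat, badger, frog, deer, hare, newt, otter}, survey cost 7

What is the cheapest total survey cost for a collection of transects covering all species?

22

L2, L4 cover every species at survey cost 15 + 7 = 22.
Any cover uses at least 2 transects; among all covering selections none totals below 22.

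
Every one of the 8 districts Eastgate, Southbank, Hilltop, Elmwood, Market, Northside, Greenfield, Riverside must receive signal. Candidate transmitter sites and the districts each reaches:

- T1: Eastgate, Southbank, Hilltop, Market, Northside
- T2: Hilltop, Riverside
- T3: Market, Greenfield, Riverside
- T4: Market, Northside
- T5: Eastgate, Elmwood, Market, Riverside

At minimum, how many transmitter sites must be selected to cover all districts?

T1, T3, T5 together cover {Eastgate, Southbank, Hilltop, Elmwood, Market, Northside, Greenfield, Riverside} — every district.
No 2 of the 5 transmitter sites cover everything (all 10 pairs fall short), so 3 is minimum.

3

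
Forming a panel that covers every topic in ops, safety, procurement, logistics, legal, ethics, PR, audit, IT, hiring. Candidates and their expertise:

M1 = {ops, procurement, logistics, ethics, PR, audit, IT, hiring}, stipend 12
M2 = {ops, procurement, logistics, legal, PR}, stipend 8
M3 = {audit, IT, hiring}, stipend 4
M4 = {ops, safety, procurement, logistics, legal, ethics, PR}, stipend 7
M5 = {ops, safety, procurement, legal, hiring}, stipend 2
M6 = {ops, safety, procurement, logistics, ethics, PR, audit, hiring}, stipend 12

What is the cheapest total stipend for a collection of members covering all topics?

M3, M4 cover every topic at stipend 4 + 7 = 11.
Any cover uses at least 2 members; among all covering selections none totals below 11.
Greedy by coverage-per-stipend would pick M5, M3, M4 for 13 — worse than the optimum 11.

11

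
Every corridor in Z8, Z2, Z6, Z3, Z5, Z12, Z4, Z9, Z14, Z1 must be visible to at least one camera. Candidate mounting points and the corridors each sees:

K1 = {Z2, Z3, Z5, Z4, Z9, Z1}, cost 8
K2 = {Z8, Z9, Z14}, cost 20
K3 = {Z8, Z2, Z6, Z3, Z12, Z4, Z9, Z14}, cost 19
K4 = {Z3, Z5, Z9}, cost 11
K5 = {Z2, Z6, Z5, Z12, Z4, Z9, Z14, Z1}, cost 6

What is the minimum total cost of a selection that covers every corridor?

25

K3, K5 cover every corridor at cost 19 + 6 = 25.
Any cover uses at least 2 camera mounts; among all covering selections none totals below 25.
Greedy by coverage-per-cost would pick K5, K1, K3 for 33 — worse than the optimum 25.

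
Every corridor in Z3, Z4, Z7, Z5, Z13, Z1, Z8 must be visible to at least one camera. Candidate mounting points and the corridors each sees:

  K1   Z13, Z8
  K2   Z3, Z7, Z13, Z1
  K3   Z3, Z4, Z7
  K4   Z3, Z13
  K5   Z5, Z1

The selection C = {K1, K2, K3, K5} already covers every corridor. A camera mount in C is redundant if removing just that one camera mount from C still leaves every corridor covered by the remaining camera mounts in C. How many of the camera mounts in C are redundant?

Drop K1: Z8 uncovered — not redundant.
Drop K2: the rest still cover every corridor — redundant.
Drop K3: Z4 uncovered — not redundant.
Drop K5: Z5 uncovered — not redundant.
1 redundant: K2.

1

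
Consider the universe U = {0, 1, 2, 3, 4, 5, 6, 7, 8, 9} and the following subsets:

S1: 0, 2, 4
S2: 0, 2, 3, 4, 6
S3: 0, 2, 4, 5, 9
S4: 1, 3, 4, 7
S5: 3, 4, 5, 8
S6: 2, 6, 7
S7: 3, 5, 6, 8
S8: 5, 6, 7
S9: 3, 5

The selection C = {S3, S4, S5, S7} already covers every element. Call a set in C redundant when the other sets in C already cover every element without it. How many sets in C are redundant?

1

Drop S3: 0, 2, 9 uncovered — not redundant.
Drop S4: 1, 7 uncovered — not redundant.
Drop S5: the rest still cover every element — redundant.
Drop S7: 6 uncovered — not redundant.
1 redundant: S5.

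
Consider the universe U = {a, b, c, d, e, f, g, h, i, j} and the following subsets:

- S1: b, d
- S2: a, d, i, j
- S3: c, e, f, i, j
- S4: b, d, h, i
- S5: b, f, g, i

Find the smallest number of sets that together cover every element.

4

S2, S3, S4, S5 together cover {a, b, c, d, e, f, g, h, i, j} — every element.
No 3 of the 5 sets cover everything (all 10 triples fall short), so 4 is minimum.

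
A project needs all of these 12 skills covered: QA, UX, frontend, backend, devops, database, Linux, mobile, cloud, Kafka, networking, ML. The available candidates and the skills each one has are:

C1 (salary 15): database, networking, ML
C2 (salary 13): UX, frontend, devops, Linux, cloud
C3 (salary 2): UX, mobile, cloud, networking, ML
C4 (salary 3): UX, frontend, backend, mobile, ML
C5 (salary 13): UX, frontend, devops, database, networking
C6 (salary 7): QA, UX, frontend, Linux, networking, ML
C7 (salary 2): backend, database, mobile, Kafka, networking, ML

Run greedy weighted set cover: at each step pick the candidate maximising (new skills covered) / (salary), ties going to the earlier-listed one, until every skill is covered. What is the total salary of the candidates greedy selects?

Pick 1: C7 adds 6 new (backend, database, mobile, Kafka, networking, ML) at salary 2 (ratio 6/2).
Pick 2: C3 adds 2 new (UX, cloud) at salary 2 (ratio 2/2).
Pick 3: C6 adds 3 new (QA, frontend, Linux) at salary 7 (ratio 3/7).
Pick 4: C2 adds 1 new (devops) at salary 13 (ratio 1/13).
Greedy total salary: 2 + 2 + 7 + 13 = 24. (The true optimum is 22, so greedy overshoots here.)

24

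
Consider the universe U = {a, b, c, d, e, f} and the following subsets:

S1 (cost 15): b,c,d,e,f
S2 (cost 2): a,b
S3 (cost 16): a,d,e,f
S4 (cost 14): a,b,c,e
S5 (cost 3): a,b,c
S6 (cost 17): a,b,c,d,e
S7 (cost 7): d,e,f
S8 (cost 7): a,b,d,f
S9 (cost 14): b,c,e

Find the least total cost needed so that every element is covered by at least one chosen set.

10

S5, S7 cover every element at cost 3 + 7 = 10.
Any cover uses at least 2 sets; among all covering selections none totals below 10.
Greedy by coverage-per-cost would pick S2, S7, S5 for 12 — worse than the optimum 10.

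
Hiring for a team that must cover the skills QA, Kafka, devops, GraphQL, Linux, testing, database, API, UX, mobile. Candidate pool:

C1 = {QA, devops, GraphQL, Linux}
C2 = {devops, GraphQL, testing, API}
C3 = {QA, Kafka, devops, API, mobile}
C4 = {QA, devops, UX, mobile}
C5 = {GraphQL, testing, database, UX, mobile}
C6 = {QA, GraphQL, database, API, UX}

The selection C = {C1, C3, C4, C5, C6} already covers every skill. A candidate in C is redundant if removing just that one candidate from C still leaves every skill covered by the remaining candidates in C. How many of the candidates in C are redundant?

2

Drop C1: Linux uncovered — not redundant.
Drop C3: Kafka uncovered — not redundant.
Drop C4: the rest still cover every skill — redundant.
Drop C5: testing uncovered — not redundant.
Drop C6: the rest still cover every skill — redundant.
2 redundant: C4, C6.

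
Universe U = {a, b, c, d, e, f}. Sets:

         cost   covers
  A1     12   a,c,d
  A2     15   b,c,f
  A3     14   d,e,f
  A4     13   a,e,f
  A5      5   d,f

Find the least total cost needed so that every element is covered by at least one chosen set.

33

A2, A4, A5 cover every element at cost 15 + 13 + 5 = 33.
Any cover uses at least 3 sets; among all covering selections none totals below 33.
Greedy by coverage-per-cost would pick A5, A1, A4, A2 for 45 — worse than the optimum 33.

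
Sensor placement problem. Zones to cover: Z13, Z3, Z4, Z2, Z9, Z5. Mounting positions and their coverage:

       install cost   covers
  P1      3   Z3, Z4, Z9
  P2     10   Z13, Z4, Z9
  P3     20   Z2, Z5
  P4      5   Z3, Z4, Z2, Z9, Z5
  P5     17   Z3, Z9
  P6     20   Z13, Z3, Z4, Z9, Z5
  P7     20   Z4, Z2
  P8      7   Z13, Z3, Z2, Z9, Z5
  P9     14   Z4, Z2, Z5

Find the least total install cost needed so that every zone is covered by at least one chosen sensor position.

10

P1, P8 cover every zone at install cost 3 + 7 = 10.
Any cover uses at least 2 sensor positions; among all covering selections none totals below 10.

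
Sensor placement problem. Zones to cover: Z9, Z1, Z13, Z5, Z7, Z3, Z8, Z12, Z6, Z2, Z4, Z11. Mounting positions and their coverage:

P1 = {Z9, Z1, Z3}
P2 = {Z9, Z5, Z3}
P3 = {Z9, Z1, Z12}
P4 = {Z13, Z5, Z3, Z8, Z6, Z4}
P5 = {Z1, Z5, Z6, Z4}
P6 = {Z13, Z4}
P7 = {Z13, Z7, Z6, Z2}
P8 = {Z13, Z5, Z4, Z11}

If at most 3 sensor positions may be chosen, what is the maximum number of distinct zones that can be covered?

11

Choosing P3, P4, P7 covers {Z9, Z1, Z13, Z5, Z7, Z3, Z8, Z12, Z6, Z2, Z4} — 11 zones.
No choice of 3 sensor positions does better; here Z11 is left uncovered.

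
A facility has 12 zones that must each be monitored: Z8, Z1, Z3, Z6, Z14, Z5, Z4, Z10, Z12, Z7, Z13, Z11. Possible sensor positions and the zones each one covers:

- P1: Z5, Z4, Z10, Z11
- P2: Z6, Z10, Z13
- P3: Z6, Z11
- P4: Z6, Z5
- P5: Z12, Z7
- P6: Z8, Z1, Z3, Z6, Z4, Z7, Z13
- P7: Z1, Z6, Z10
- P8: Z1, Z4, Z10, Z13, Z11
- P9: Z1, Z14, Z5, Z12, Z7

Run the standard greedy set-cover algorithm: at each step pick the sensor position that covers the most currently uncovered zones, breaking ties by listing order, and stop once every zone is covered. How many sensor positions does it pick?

Pick 1: P6 covers 7 new zones (Z8, Z1, Z3, Z6, Z4, Z7, Z13).
Pick 2: P1 covers 3 new zones (Z5, Z10, Z11).
Pick 3: P9 covers 2 new zones (Z14, Z12).
Greedy uses 3 sensor positions.

3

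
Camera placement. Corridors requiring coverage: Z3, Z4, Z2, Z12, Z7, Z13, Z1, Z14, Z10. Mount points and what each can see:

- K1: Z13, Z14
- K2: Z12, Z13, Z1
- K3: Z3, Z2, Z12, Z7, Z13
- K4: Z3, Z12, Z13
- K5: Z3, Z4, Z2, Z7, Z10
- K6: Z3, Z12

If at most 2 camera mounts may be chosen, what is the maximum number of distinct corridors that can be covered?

8

Choosing K2, K5 covers {Z3, Z4, Z2, Z12, Z7, Z13, Z1, Z10} — 8 corridors.
No choice of 2 camera mounts does better; here Z14 is left uncovered.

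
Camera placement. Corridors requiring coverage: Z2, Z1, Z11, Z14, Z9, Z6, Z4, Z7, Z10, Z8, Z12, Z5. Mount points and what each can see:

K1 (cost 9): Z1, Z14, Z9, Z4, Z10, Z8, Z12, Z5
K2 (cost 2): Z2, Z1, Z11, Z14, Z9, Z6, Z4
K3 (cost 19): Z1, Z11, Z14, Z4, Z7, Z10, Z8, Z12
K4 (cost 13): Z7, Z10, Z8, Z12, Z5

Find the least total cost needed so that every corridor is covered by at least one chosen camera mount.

K2, K4 cover every corridor at cost 2 + 13 = 15.
Any cover uses at least 2 camera mounts; among all covering selections none totals below 15.
Greedy by coverage-per-cost would pick K2, K1, K4 for 24 — worse than the optimum 15.

15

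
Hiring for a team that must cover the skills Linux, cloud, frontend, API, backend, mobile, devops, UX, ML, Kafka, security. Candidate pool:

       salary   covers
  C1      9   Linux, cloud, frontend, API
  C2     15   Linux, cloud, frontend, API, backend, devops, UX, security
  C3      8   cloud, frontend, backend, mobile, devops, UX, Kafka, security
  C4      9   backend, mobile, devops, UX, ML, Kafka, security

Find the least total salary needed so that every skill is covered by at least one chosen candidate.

18

C1, C4 cover every skill at salary 9 + 9 = 18.
Any cover uses at least 2 candidates; among all covering selections none totals below 18.
Greedy by coverage-per-salary would pick C3, C1, C4 for 26 — worse than the optimum 18.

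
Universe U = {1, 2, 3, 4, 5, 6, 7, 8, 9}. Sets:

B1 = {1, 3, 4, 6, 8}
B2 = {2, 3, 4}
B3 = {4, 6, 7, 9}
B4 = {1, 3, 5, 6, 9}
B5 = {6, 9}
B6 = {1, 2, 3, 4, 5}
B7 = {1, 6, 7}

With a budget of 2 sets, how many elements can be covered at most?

8

Choosing B3, B6 covers {1, 2, 3, 4, 5, 6, 7, 9} — 8 elements.
No choice of 2 sets does better; here 8 is left uncovered.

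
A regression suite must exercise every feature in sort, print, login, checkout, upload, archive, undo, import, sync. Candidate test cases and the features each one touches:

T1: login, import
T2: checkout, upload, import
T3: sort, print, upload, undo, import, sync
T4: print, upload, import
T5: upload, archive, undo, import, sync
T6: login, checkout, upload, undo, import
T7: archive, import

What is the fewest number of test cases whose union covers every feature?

T3, T5, T6 together cover {sort, print, login, checkout, upload, archive, undo, import, sync} — every feature.
No 2 of the 7 test cases cover everything (all 21 pairs fall short), so 3 is minimum.

3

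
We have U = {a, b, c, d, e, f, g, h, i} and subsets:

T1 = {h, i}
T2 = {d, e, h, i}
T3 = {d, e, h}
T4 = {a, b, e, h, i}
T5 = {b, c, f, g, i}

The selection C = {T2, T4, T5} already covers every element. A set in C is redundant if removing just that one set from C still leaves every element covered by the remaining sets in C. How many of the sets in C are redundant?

Drop T2: d uncovered — not redundant.
Drop T4: a uncovered — not redundant.
Drop T5: c, f, g uncovered — not redundant.
None of the sets in C is redundant.

0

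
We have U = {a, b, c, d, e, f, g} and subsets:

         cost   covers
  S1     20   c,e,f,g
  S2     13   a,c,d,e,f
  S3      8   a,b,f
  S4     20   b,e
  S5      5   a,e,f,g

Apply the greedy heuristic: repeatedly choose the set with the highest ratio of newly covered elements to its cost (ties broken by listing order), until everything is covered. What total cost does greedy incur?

26

Pick 1: S5 adds 4 new (a, e, f, g) at cost 5 (ratio 4/5).
Pick 2: S2 adds 2 new (c, d) at cost 13 (ratio 2/13).
Pick 3: S3 adds 1 new (b) at cost 8 (ratio 1/8).
Greedy total cost: 5 + 13 + 8 = 26.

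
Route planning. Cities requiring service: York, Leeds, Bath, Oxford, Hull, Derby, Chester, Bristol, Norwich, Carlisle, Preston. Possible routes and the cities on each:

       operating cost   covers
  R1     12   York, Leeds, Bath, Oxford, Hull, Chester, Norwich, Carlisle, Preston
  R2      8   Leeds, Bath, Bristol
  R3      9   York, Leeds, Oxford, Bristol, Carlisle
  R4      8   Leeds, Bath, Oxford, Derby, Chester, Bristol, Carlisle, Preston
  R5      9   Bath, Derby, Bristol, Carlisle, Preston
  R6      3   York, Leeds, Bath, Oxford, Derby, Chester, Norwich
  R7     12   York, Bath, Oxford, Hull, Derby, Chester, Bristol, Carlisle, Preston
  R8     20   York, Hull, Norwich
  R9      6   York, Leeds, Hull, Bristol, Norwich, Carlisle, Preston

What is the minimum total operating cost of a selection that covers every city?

9

R6, R9 cover every city at operating cost 3 + 6 = 9.
Any cover uses at least 2 routes; among all covering selections none totals below 9.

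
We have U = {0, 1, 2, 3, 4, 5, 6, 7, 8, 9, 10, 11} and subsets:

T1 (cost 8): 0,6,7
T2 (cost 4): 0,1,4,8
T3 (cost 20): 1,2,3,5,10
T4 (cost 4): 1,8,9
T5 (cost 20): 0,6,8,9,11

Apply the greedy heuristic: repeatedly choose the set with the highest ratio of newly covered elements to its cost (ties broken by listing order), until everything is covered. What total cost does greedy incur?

Pick 1: T2 adds 4 new (0, 1, 4, 8) at cost 4 (ratio 4/4).
Pick 2: T1 adds 2 new (6, 7) at cost 8 (ratio 2/8).
Pick 3: T4 adds 1 new (9) at cost 4 (ratio 1/4).
Pick 4: T3 adds 4 new (2, 3, 5, 10) at cost 20 (ratio 4/20).
Pick 5: T5 adds 1 new (11) at cost 20 (ratio 1/20).
Greedy total cost: 4 + 8 + 4 + 20 + 20 = 56. (The true optimum is 52, so greedy overshoots here.)

56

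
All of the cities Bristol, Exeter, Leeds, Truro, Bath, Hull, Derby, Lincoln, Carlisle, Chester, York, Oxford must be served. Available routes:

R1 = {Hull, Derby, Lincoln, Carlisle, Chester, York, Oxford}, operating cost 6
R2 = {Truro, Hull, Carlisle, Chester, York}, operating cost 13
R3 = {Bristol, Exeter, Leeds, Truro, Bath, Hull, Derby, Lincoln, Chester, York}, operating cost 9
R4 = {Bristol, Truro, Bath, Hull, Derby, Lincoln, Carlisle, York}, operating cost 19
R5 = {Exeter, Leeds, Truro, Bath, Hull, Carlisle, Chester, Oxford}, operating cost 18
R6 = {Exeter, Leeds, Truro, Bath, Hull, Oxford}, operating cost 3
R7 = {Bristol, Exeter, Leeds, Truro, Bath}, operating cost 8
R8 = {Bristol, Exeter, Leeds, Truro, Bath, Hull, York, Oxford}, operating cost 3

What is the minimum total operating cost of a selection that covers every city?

R1, R8 cover every city at operating cost 6 + 3 = 9.
Any cover uses at least 2 routes; among all covering selections none totals below 9.

9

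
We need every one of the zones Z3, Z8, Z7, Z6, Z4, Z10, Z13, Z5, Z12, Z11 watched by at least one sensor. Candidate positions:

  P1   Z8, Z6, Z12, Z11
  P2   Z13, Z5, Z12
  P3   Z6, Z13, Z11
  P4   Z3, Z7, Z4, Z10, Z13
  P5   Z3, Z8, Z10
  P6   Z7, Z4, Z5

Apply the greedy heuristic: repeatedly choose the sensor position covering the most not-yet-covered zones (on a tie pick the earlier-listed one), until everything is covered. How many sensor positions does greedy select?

Pick 1: P4 covers 5 new zones (Z3, Z7, Z4, Z10, Z13).
Pick 2: P1 covers 4 new zones (Z8, Z6, Z12, Z11).
Pick 3: P2 covers 1 new zones (Z5).
Greedy uses 3 sensor positions.

3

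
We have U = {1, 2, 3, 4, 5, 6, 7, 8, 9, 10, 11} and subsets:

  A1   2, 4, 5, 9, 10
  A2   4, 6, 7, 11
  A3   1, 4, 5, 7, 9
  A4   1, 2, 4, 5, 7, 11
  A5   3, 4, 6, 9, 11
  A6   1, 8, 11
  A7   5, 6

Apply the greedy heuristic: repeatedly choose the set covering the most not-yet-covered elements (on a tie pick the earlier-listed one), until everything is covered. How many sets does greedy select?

Pick 1: A4 covers 6 new elements (1, 2, 4, 5, 7, 11).
Pick 2: A5 covers 3 new elements (3, 6, 9).
Pick 3: A1 covers 1 new elements (10).
Pick 4: A6 covers 1 new elements (8).
Greedy uses 4 sets.

4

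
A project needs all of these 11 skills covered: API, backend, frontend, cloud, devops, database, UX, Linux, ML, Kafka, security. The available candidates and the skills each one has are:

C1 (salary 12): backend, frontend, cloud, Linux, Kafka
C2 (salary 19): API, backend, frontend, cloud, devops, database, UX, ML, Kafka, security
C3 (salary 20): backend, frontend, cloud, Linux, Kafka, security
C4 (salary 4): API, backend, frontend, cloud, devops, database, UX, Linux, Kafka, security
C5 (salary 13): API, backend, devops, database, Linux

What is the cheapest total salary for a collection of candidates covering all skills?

23

C2, C4 cover every skill at salary 19 + 4 = 23.
Any cover uses at least 2 candidates; among all covering selections none totals below 23.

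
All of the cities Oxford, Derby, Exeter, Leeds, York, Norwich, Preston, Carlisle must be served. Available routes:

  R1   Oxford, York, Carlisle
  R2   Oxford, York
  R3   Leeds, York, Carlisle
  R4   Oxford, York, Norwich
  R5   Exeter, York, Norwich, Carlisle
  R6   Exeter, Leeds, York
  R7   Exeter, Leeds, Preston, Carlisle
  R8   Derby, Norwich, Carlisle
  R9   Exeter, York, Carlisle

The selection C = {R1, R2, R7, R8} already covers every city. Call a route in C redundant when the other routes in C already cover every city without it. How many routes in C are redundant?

Drop R1: the rest still cover every city — redundant.
Drop R2: the rest still cover every city — redundant.
Drop R7: Exeter, Leeds, Preston uncovered — not redundant.
Drop R8: Derby, Norwich uncovered — not redundant.
2 redundant: R1, R2.

2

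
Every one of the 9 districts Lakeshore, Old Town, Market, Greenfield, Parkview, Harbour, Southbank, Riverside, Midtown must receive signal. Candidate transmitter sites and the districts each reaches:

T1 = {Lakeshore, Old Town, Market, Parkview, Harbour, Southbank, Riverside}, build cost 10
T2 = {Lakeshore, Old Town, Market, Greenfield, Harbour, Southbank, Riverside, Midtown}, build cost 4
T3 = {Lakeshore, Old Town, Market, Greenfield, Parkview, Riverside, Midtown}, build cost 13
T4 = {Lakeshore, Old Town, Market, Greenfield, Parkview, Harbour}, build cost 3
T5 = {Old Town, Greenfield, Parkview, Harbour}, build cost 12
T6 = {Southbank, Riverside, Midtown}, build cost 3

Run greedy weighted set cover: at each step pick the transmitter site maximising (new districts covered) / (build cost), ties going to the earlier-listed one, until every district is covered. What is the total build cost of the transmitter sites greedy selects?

7

Pick 1: T2 adds 8 new (Lakeshore, Old Town, Market, Greenfield, Harbour, Southbank, Riverside, Midtown) at build cost 4 (ratio 8/4).
Pick 2: T4 adds 1 new (Parkview) at build cost 3 (ratio 1/3).
Greedy total build cost: 4 + 3 = 7. (The true optimum is 6, so greedy overshoots here.)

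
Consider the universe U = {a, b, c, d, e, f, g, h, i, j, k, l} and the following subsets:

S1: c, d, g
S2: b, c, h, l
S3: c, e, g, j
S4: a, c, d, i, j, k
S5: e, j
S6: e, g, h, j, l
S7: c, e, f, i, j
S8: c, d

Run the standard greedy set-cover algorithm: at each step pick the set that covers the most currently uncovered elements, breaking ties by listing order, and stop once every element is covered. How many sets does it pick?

4

Pick 1: S4 covers 6 new elements (a, c, d, i, j, k).
Pick 2: S6 covers 4 new elements (e, g, h, l).
Pick 3: S2 covers 1 new elements (b).
Pick 4: S7 covers 1 new elements (f).
Greedy uses 4 sets.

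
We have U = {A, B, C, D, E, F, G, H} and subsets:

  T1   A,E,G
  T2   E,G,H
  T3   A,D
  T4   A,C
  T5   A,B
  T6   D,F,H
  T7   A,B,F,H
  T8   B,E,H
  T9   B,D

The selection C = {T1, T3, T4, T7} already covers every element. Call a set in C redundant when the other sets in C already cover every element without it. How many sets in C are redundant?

Drop T1: E, G uncovered — not redundant.
Drop T3: D uncovered — not redundant.
Drop T4: C uncovered — not redundant.
Drop T7: B, F, H uncovered — not redundant.
None of the sets in C is redundant.

0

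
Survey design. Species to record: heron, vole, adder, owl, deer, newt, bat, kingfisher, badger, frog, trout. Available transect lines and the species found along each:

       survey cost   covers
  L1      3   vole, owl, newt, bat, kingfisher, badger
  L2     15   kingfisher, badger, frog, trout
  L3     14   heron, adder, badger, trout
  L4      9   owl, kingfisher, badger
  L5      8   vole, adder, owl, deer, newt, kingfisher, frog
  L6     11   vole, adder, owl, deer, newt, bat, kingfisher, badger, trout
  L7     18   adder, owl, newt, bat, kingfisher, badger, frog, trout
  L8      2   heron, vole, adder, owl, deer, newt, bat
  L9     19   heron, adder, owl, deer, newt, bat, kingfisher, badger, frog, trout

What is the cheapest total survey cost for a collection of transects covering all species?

L2, L8 cover every species at survey cost 15 + 2 = 17.
Any cover uses at least 2 transects; among all covering selections none totals below 17.
Greedy by coverage-per-survey cost would pick L8, L1, L2 for 20 — worse than the optimum 17.

17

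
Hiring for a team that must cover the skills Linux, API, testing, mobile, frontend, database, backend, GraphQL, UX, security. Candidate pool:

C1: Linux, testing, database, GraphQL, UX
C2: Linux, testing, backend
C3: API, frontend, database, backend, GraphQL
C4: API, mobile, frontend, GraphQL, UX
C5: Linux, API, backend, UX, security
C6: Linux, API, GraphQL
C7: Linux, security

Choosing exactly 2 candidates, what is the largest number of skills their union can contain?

8

Choosing C1, C3 covers {Linux, API, testing, frontend, database, backend, GraphQL, UX} — 8 skills.
No choice of 2 candidates does better; here mobile, security are left uncovered.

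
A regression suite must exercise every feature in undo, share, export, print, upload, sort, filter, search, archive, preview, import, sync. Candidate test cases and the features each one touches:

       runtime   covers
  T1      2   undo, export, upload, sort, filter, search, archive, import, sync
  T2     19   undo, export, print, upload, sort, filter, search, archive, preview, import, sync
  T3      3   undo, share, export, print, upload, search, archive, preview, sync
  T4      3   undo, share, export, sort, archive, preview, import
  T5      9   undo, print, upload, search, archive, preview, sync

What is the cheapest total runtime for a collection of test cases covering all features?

T1, T3 cover every feature at runtime 2 + 3 = 5.
Any cover uses at least 2 test cases; among all covering selections none totals below 5.

5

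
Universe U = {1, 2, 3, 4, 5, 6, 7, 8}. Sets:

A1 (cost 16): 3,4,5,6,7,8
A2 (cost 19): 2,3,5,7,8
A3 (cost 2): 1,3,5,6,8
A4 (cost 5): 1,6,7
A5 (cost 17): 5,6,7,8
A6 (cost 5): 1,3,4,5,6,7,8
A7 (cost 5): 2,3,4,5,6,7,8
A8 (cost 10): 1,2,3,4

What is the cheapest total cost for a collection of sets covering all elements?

7

A3, A7 cover every element at cost 2 + 5 = 7.
Any cover uses at least 2 sets; among all covering selections none totals below 7.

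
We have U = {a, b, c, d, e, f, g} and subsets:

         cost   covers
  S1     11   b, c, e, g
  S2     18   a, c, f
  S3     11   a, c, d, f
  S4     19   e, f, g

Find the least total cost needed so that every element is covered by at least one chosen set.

S1, S3 cover every element at cost 11 + 11 = 22.
Any cover uses at least 2 sets; among all covering selections none totals below 22.

22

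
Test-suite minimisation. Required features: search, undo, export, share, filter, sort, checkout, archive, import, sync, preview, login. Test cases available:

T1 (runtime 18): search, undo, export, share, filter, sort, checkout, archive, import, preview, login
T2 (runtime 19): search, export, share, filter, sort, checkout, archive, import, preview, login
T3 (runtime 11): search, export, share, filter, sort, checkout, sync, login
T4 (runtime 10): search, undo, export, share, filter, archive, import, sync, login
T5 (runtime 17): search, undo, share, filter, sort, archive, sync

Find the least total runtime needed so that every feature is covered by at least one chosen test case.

28

T1, T4 cover every feature at runtime 18 + 10 = 28.
Any cover uses at least 2 test cases; among all covering selections none totals below 28.
Greedy by coverage-per-runtime would pick T4, T3, T1 for 39 — worse than the optimum 28.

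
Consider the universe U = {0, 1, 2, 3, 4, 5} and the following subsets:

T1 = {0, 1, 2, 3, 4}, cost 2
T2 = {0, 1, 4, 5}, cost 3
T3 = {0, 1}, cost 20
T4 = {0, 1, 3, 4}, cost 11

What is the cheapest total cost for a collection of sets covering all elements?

5

T1, T2 cover every element at cost 2 + 3 = 5.
Any cover uses at least 2 sets; among all covering selections none totals below 5.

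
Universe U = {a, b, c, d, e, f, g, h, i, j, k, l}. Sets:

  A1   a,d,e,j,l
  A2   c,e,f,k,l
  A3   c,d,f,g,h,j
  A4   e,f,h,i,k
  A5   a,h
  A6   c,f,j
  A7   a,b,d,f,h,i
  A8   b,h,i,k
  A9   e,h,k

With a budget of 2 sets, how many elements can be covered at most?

Choosing A2, A7 covers {a, b, c, d, e, f, h, i, k, l} — 10 elements.
No choice of 2 sets does better; here g, j are left uncovered.

10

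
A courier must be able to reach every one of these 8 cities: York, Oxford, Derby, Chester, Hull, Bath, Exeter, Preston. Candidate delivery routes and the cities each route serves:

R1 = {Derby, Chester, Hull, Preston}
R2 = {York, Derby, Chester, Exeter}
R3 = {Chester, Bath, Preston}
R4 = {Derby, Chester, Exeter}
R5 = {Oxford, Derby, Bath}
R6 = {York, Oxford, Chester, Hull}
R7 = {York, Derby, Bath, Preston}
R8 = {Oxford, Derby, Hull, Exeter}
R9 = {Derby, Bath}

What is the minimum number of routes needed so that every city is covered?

3

R1, R2, R5 together cover {York, Oxford, Derby, Chester, Hull, Bath, Exeter, Preston} — every city.
No 2 of the 9 routes cover everything (all 36 pairs fall short), so 3 is minimum.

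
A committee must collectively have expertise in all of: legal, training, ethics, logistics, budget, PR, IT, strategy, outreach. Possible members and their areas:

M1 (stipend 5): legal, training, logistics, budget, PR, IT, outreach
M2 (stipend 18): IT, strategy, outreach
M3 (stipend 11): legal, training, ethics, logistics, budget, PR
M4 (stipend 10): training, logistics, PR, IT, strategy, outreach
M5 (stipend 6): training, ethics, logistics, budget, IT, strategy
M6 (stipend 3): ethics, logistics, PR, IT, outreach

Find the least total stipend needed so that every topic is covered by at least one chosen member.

M1, M5 cover every topic at stipend 5 + 6 = 11.
Any cover uses at least 2 members; among all covering selections none totals below 11.
Greedy by coverage-per-stipend would pick M6, M1, M5 for 14 — worse than the optimum 11.

11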